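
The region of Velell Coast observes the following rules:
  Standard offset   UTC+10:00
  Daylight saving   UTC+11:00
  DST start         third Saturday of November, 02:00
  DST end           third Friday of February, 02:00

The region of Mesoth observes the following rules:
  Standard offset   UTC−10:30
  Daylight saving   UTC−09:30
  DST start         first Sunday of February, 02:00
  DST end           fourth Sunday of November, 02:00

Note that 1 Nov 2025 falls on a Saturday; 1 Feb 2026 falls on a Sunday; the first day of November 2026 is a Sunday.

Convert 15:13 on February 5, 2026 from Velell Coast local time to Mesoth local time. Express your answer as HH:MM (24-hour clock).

18:43

1 November 2025 is a Saturday, so the first Saturday is November 1 and the third is November 15.
1 February 2026 is a Sunday, so the first Friday is February 6 and the third is February 20.
February 5, 2026 lies within the daylight-saving period (15 November 2025 – 20 February 2026), so Velell Coast is on daylight time, UTC+11:00.
15:13 Velell Coast − 11h = 04:13 UTC.
1 February 2026 is a Sunday, so the first Sunday is February 1.
1 November 2026 is a Sunday, so the first Sunday is November 1 and the fourth is November 22.
At the standard offset (UTC−10:30), 04:13 UTC − 10h30m = 17:43 Mesoth standard time (rolling into the previous day, 4 February 2026).
The standard-time date in Mesoth, February 4, 2026, falls between 1 February and 22 November, so daylight saving is in effect and Mesoth is at UTC−09:30.
04:13 UTC − 9h30m = 18:43 Mesoth (rolling into the previous day, 4 February 2026).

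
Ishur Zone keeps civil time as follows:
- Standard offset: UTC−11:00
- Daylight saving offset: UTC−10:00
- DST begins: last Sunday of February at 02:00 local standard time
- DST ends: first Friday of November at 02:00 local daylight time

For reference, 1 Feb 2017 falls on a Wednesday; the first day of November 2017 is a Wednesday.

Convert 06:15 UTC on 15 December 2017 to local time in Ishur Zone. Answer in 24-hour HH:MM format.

19:15

1 February 2017 is a Wednesday, so Sundays fall on 5, 12, 19, 26; the last is February 26.
1 November 2017 is a Wednesday, so the first Friday is November 3.
At the standard offset (UTC−11:00), 06:15 UTC − 11h = 19:15 Ishur Zone standard time (rolling into the previous day, 14 December 2017).
The standard-time date in Ishur Zone, 14 December 2017, is outside the daylight-saving period (26 February – 3 November), so Ishur Zone is on standard time, UTC−11:00.
06:15 UTC − 11h = 19:15 local (rolling into the previous day, 14 December 2017).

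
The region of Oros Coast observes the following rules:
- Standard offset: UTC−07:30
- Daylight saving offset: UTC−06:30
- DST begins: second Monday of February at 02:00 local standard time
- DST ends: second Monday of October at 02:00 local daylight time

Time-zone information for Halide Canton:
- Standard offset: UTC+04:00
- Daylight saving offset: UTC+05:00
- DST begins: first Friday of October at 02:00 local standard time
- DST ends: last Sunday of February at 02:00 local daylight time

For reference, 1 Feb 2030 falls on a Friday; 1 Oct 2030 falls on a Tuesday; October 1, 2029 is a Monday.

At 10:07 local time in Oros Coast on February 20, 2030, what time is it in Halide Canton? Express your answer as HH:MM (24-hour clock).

21:37

1 February 2030 is a Friday, so the first Monday is February 4 and the second is February 11.
1 October 2030 is a Tuesday, so the first Monday is October 7 and the second is October 14.
February 20, 2030 lies within the daylight-saving period (11 February – 14 October), so Oros Coast is on daylight time, UTC−06:30.
10:07 Oros Coast + 6h30m = 16:37 UTC.
1 October 2029 is a Monday, so the first Friday is October 5.
1 February 2030 is a Friday, so Sundays fall on 3, 10, 17, 24; the last is February 24.
At the standard offset (UTC+04:00), 16:37 UTC + 4h = 20:37 Halide Canton standard time.
Daylight saving runs 5 October 2029 – 24 February 2030; the standard-time date in Halide Canton, February 20, 2030, is inside that window, so Halide Canton is at UTC+05:00.
16:37 UTC + 5h = 21:37 Halide Canton.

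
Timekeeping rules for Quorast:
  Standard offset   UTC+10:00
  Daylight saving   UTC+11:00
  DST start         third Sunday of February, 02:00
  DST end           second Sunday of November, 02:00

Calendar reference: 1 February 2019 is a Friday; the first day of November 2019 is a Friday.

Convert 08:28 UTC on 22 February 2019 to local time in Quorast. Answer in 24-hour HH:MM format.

19:28

1 February 2019 is a Friday, so the first Sunday is February 3 and the third is February 17.
1 November 2019 is a Friday, so the first Sunday is November 3 and the second is November 10.
At the standard offset (UTC+10:00), 08:28 UTC + 10h = 18:28 Quorast standard time.
The standard-time date in Quorast, 22 February 2019, lies within the daylight-saving period (17 February – 10 November), so Quorast is on daylight time, UTC+11:00.
08:28 UTC + 11h = 19:28 local.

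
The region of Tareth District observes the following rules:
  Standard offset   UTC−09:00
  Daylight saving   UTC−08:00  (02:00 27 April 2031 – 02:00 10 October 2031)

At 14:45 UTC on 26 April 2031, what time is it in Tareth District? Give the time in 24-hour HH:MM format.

At the standard offset (UTC−09:00), 14:45 UTC − 9h = 05:45 Tareth District standard time.
The standard-time date in Tareth District, 26 April 2031, does not fall between 27 April and 10 October, so daylight saving is not in effect and Tareth District is at UTC−09:00.
14:45 UTC − 9h = 05:45 local.

05:45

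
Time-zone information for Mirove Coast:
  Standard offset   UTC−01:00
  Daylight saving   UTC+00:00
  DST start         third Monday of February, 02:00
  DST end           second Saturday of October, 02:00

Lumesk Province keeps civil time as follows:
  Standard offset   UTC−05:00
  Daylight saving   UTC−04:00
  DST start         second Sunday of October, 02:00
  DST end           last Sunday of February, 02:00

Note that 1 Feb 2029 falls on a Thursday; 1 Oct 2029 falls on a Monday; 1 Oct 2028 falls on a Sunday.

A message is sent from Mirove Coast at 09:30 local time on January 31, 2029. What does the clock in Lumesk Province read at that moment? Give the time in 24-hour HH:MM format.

1 February 2029 is a Thursday, so the first Monday is February 5 and the third is February 19.
1 October 2029 is a Monday, so the first Saturday is October 6 and the second is October 13.
January 31, 2029 does not fall between 19 February and 13 October, so daylight saving is not in effect and Mirove Coast is at UTC−01:00.
09:30 Mirove Coast + 1h = 10:30 UTC.
1 October 2028 is a Sunday, so the first Sunday is October 1 and the second is October 8.
1 February 2029 is a Thursday, so Sundays fall on 4, 11, 18, 25; the last is February 25.
At the standard offset (UTC−05:00), 10:30 UTC − 5h = 05:30 Lumesk Province standard time.
The standard-time date in Lumesk Province, January 31, 2029, falls between 8 October 2028 and 25 February 2029, so daylight saving is in effect and Lumesk Province is at UTC−04:00.
10:30 UTC − 4h = 06:30 Lumesk Province.

06:30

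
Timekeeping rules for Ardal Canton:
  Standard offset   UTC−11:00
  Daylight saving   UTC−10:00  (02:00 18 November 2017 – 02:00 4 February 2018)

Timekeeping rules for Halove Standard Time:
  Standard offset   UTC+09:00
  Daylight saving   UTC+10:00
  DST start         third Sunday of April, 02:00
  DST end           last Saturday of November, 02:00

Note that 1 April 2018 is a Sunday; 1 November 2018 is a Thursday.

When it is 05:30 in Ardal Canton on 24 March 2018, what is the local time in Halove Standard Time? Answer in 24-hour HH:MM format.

01:30

24 March 2018 does not fall between 18 November 2017 and 4 February 2018, so daylight saving is not in effect and Ardal Canton is at UTC−11:00.
05:30 Ardal Canton + 11h = 16:30 UTC.
1 April 2018 is a Sunday, so the first Sunday is April 1 and the third is April 15.
1 November 2018 is a Thursday, so Saturdays fall on 3, 10, 17, 24; the last is November 24.
At the standard offset (UTC+09:00), 16:30 UTC + 9h = 01:30 Halove Standard Time standard time (rolling into the next day, 25 March 2018).
The standard-time date in Halove Standard Time, 25 March 2018, is outside the daylight-saving period (15 April – 24 November), so Halove Standard Time is on standard time, UTC+09:00.
16:30 UTC + 9h = 01:30 Halove Standard Time (rolling into the next day, 25 March 2018).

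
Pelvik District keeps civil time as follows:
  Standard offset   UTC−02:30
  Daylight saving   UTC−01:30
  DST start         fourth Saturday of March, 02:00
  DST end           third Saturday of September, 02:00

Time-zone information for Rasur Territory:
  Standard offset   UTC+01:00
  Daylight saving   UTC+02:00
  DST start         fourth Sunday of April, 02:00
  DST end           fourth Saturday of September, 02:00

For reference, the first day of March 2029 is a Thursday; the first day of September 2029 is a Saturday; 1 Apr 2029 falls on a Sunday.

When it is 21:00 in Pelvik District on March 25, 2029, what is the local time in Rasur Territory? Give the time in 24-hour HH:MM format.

23:30

1 March 2029 is a Thursday, so the first Saturday is March 3 and the fourth is March 24.
1 September 2029 is a Saturday, so the first Saturday is September 1 and the third is September 15.
March 25, 2029 lies within the daylight-saving period (24 March – 15 September), so Pelvik District is on daylight time, UTC−01:30.
21:00 Pelvik District + 1h30m = 22:30 UTC.
1 April 2029 is a Sunday, so the first Sunday is April 1 and the fourth is April 22.
1 September 2029 is a Saturday, so the first Saturday is September 1 and the fourth is September 22.
At the standard offset (UTC+01:00), 22:30 UTC + 1h = 23:30 Rasur Territory standard time.
The standard-time date in Rasur Territory, March 25, 2029, does not fall between 22 April and 22 September, so daylight saving is not in effect and Rasur Territory is at UTC+01:00.
22:30 UTC + 1h = 23:30 Rasur Territory.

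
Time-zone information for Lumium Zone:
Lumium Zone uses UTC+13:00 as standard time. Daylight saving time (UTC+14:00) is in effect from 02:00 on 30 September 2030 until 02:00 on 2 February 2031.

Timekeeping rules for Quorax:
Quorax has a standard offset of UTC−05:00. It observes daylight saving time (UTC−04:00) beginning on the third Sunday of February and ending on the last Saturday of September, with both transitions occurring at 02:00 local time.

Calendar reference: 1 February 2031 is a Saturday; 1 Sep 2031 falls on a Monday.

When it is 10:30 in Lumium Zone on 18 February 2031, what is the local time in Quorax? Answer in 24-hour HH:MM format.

17:30

18 February 2031 does not fall between 30 September 2030 and 2 February 2031, so daylight saving is not in effect and Lumium Zone is at UTC+13:00.
10:30 Lumium Zone − 13h = 21:30 UTC (rolling into the previous day, 17 February 2031).
1 February 2031 is a Saturday, so the first Sunday is February 2 and the third is February 16.
1 September 2031 is a Monday, so Saturdays fall on 6, 13, 20, 27; the last is September 27.
At the standard offset (UTC−05:00), 21:30 UTC − 5h = 16:30 Quorax standard time.
The standard-time date in Quorax, 17 February 2031, falls between 16 February and 27 September, so daylight saving is in effect and Quorax is at UTC−04:00.
21:30 UTC − 4h = 17:30 Quorax.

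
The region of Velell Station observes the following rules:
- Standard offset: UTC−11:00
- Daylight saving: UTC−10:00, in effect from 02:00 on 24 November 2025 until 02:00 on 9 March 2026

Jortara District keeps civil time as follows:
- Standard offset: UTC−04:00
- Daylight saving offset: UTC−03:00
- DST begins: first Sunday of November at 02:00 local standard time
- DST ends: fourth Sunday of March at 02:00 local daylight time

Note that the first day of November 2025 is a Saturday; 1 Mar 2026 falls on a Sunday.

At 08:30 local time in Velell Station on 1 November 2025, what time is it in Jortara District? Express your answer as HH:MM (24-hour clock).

15:30

1 November 2025 does not fall between 24 November 2025 and 9 March 2026, so daylight saving is not in effect and Velell Station is at UTC−11:00.
08:30 Velell Station + 11h = 19:30 UTC.
1 November 2025 is a Saturday, so the first Sunday is November 2.
1 March 2026 is a Sunday, so the first Sunday is March 1 and the fourth is March 22.
At the standard offset (UTC−04:00), 19:30 UTC − 4h = 15:30 Jortara District standard time.
Daylight saving runs 2 November 2025 – 22 March 2026; the standard-time date in Jortara District, 1 November 2025, is outside that window, so Jortara District is on standard time at UTC−04:00.
19:30 UTC − 4h = 15:30 Jortara District.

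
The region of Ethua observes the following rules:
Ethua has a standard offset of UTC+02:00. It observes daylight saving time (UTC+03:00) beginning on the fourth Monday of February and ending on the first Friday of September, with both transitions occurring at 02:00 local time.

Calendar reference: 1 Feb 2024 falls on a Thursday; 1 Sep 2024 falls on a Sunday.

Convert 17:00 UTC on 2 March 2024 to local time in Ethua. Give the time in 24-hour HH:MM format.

1 February 2024 is a Thursday, so the first Monday is February 5 and the fourth is February 26.
1 September 2024 is a Sunday, so the first Friday is September 6.
At the standard offset (UTC+02:00), 17:00 UTC + 2h = 19:00 Ethua standard time.
The standard-time date in Ethua, 2 March 2024, falls between 26 February and 6 September, so daylight saving is in effect and Ethua is at UTC+03:00.
17:00 UTC + 3h = 20:00 local.

20:00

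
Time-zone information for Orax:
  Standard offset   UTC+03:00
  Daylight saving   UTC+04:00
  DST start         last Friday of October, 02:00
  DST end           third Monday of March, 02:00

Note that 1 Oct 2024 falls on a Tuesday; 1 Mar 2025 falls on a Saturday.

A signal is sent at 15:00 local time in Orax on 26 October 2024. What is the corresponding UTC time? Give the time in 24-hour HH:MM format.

1 October 2024 is a Tuesday, so Fridays fall on 4, 11, 18, 25; the last is October 25.
1 March 2025 is a Saturday, so the first Monday is March 3 and the third is March 17.
Daylight saving runs 25 October 2024 – 17 March 2025; 26 October 2024 is inside that window, so Orax is at UTC+04:00.
15:00 local − 4h = 11:00 UTC.

11:00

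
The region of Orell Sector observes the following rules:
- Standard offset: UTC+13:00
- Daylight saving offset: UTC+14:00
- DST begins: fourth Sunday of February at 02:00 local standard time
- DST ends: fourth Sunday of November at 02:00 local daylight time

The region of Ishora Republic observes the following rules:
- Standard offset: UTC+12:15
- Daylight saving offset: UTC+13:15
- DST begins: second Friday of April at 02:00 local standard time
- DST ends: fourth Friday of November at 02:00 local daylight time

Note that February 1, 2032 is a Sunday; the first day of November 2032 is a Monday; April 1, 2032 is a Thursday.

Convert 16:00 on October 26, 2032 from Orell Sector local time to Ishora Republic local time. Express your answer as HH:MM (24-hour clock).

1 February 2032 is a Sunday, so the first Sunday is February 1 and the fourth is February 22.
1 November 2032 is a Monday, so the first Sunday is November 7 and the fourth is November 28.
Daylight saving runs 22 February – 28 November; October 26, 2032 is inside that window, so Orell Sector is at UTC+14:00.
16:00 Orell Sector − 14h = 02:00 UTC.
1 April 2032 is a Thursday, so the first Friday is April 2 and the second is April 9.
1 November 2032 is a Monday, so the first Friday is November 5 and the fourth is November 26.
At the standard offset (UTC+12:15), 02:00 UTC + 12h15m = 14:15 Ishora Republic standard time.
The standard-time date in Ishora Republic, October 26, 2032, lies within the daylight-saving period (9 April – 26 November), so Ishora Republic is on daylight time, UTC+13:15.
02:00 UTC + 13h15m = 15:15 Ishora Republic.

15:15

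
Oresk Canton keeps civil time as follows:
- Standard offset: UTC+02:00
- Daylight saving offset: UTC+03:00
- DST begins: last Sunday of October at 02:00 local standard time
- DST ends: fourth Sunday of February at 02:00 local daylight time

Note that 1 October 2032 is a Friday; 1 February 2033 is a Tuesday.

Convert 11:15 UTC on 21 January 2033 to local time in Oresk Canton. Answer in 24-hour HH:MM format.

14:15

1 October 2032 is a Friday, so Sundays fall on 3, 10, 17, 24, 31; the last is October 31.
1 February 2033 is a Tuesday, so the first Sunday is February 6 and the fourth is February 27.
At the standard offset (UTC+02:00), 11:15 UTC + 2h = 13:15 Oresk Canton standard time.
The standard-time date in Oresk Canton, 21 January 2033, lies within the daylight-saving period (31 October 2032 – 27 February 2033), so Oresk Canton is on daylight time, UTC+03:00.
11:15 UTC + 3h = 14:15 local.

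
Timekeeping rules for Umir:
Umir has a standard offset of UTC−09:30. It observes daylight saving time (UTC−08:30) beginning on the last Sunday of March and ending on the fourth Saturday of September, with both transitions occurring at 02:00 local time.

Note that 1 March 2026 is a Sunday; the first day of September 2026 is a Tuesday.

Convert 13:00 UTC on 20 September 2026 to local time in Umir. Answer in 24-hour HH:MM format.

04:30

1 March 2026 is a Sunday, so Sundays fall on 1, 8, 15, 22, 29; the last is March 29.
1 September 2026 is a Tuesday, so the first Saturday is September 5 and the fourth is September 26.
At the standard offset (UTC−09:30), 13:00 UTC − 9h30m = 03:30 Umir standard time.
The standard-time date in Umir, 20 September 2026, lies within the daylight-saving period (29 March – 26 September), so Umir is on daylight time, UTC−08:30.
13:00 UTC − 8h30m = 04:30 local.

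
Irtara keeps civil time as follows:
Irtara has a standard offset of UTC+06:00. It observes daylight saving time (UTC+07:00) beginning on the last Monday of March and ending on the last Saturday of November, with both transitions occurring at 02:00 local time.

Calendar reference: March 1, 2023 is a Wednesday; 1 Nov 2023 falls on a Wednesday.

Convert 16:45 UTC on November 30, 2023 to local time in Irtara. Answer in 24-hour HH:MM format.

22:45

1 March 2023 is a Wednesday, so Mondays fall on 6, 13, 20, 27; the last is March 27.
1 November 2023 is a Wednesday, so Saturdays fall on 4, 11, 18, 25; the last is November 25.
At the standard offset (UTC+06:00), 16:45 UTC + 6h = 22:45 Irtara standard time.
Daylight saving runs 27 March – 25 November; the standard-time date in Irtara, November 30, 2023, is outside that window, so Irtara is on standard time at UTC+06:00.
16:45 UTC + 6h = 22:45 local.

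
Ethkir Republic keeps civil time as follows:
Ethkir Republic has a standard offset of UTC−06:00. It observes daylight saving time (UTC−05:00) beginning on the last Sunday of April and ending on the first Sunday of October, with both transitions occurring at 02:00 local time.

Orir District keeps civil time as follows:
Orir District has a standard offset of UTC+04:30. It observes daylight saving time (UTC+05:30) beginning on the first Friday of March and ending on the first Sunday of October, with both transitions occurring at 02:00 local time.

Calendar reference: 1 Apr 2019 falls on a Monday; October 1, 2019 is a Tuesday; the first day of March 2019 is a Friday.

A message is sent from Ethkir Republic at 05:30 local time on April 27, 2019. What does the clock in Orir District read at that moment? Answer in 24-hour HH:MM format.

17:00

1 April 2019 is a Monday, so Sundays fall on 7, 14, 21, 28; the last is April 28.
1 October 2019 is a Tuesday, so the first Sunday is October 6.
Daylight saving runs 28 April – 6 October; April 27, 2019 is outside that window, so Ethkir Republic is on standard time at UTC−06:00.
05:30 Ethkir Republic + 6h = 11:30 UTC.
1 March 2019 is a Friday, so the first Friday is March 1.
1 October 2019 is a Tuesday, so the first Sunday is October 6.
At the standard offset (UTC+04:30), 11:30 UTC + 4h30m = 16:00 Orir District standard time.
The standard-time date in Orir District, April 27, 2019, lies within the daylight-saving period (1 March – 6 October), so Orir District is on daylight time, UTC+05:30.
11:30 UTC + 5h30m = 17:00 Orir District.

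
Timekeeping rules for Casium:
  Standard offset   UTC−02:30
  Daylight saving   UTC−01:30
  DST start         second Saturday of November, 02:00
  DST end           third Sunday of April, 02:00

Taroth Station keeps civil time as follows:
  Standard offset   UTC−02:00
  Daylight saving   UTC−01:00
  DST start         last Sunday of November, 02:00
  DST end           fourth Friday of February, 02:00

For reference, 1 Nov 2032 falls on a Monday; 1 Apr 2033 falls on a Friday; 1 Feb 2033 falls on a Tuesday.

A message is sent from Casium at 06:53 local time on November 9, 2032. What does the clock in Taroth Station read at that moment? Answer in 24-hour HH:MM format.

1 November 2032 is a Monday, so the first Saturday is November 6 and the second is November 13.
1 April 2033 is a Friday, so the first Sunday is April 3 and the third is April 17.
November 9, 2032 is outside the daylight-saving period (13 November 2032 – 17 April 2033), so Casium is on standard time, UTC−02:30.
06:53 Casium + 2h30m = 09:23 UTC.
1 November 2032 is a Monday, so Sundays fall on 7, 14, 21, 28; the last is November 28.
1 February 2033 is a Tuesday, so the first Friday is February 4 and the fourth is February 25.
At the standard offset (UTC−02:00), 09:23 UTC − 2h = 07:23 Taroth Station standard time.
The standard-time date in Taroth Station, November 9, 2032, does not fall between 28 November 2032 and 25 February 2033, so daylight saving is not in effect and Taroth Station is at UTC−02:00.
09:23 UTC − 2h = 07:23 Taroth Station.

07:23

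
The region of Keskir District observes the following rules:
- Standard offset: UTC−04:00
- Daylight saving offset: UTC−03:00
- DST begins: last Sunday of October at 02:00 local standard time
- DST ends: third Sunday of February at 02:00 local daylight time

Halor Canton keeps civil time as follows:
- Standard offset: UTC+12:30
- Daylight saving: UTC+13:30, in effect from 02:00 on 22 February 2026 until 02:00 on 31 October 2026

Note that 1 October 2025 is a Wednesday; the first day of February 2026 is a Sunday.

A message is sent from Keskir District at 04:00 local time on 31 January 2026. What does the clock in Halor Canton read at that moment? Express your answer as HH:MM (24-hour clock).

19:30

1 October 2025 is a Wednesday, so Sundays fall on 5, 12, 19, 26; the last is October 26.
1 February 2026 is a Sunday, so the first Sunday is February 1 and the third is February 15.
31 January 2026 lies within the daylight-saving period (26 October 2025 – 15 February 2026), so Keskir District is on daylight time, UTC−03:00.
04:00 Keskir District + 3h = 07:00 UTC.
At the standard offset (UTC+12:30), 07:00 UTC + 12h30m = 19:30 Halor Canton standard time.
The standard-time date in Halor Canton, 31 January 2026, does not fall between 22 February and 31 October, so daylight saving is not in effect and Halor Canton is at UTC+12:30.
07:00 UTC + 12h30m = 19:30 Halor Canton.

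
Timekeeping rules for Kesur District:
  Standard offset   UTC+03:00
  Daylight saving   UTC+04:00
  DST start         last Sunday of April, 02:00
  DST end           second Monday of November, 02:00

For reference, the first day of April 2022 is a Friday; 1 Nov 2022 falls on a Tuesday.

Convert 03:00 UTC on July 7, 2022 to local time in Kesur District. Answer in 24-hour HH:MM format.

07:00

1 April 2022 is a Friday, so Sundays fall on 3, 10, 17, 24; the last is April 24.
1 November 2022 is a Tuesday, so the first Monday is November 7 and the second is November 14.
At the standard offset (UTC+03:00), 03:00 UTC + 3h = 06:00 Kesur District standard time.
The standard-time date in Kesur District, July 7, 2022, lies within the daylight-saving period (24 April – 14 November), so Kesur District is on daylight time, UTC+04:00.
03:00 UTC + 4h = 07:00 local.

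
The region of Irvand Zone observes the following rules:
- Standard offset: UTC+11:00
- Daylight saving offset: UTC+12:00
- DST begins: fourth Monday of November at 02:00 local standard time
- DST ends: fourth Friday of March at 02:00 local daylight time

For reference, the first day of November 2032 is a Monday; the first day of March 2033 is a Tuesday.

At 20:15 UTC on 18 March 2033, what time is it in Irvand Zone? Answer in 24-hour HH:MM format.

1 November 2032 is a Monday, so the first Monday is November 1 and the fourth is November 22.
1 March 2033 is a Tuesday, so the first Friday is March 4 and the fourth is March 25.
At the standard offset (UTC+11:00), 20:15 UTC + 11h = 07:15 Irvand Zone standard time (rolling into the next day, 19 March 2033).
Daylight saving runs 22 November 2032 – 25 March 2033; the standard-time date in Irvand Zone, 19 March 2033, is inside that window, so Irvand Zone is at UTC+12:00.
20:15 UTC + 12h = 08:15 local (rolling into the next day, 19 March 2033).

08:15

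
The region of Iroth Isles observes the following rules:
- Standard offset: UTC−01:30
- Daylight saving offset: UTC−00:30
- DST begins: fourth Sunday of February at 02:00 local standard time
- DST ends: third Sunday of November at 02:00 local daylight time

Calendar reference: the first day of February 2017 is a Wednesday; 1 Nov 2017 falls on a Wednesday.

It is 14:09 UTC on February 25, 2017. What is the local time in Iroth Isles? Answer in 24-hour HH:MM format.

12:39

1 February 2017 is a Wednesday, so the first Sunday is February 5 and the fourth is February 26.
1 November 2017 is a Wednesday, so the first Sunday is November 5 and the third is November 19.
At the standard offset (UTC−01:30), 14:09 UTC − 1h30m = 12:39 Iroth Isles standard time.
The standard-time date in Iroth Isles, February 25, 2017, does not fall between 26 February and 19 November, so daylight saving is not in effect and Iroth Isles is at UTC−01:30.
14:09 UTC − 1h30m = 12:39 local.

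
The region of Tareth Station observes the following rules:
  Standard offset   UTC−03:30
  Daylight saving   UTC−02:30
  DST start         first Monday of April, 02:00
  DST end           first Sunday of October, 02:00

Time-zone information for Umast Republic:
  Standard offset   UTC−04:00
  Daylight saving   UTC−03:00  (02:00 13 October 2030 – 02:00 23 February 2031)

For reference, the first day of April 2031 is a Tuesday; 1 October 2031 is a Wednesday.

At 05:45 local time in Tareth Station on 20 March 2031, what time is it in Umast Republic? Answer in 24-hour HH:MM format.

1 April 2031 is a Tuesday, so the first Monday is April 7.
1 October 2031 is a Wednesday, so the first Sunday is October 5.
20 March 2031 is outside the daylight-saving period (7 April – 5 October), so Tareth Station is on standard time, UTC−03:30.
05:45 Tareth Station + 3h30m = 09:15 UTC.
At the standard offset (UTC−04:00), 09:15 UTC − 4h = 05:15 Umast Republic standard time.
The standard-time date in Umast Republic, 20 March 2031, is outside the daylight-saving period (13 October 2030 – 23 February 2031), so Umast Republic is on standard time, UTC−04:00.
09:15 UTC − 4h = 05:15 Umast Republic.

05:15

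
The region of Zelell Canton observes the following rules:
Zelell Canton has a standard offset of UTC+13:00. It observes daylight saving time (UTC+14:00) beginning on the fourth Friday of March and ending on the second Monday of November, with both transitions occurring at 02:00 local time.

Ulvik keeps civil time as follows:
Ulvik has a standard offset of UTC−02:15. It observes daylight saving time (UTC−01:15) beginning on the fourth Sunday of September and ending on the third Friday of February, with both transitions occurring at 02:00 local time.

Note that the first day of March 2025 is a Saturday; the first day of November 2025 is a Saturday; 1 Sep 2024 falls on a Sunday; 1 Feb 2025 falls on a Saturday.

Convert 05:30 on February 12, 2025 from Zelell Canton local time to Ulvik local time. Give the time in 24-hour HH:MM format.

15:15

1 March 2025 is a Saturday, so the first Friday is March 7 and the fourth is March 28.
1 November 2025 is a Saturday, so the first Monday is November 3 and the second is November 10.
February 12, 2025 does not fall between 28 March and 10 November, so daylight saving is not in effect and Zelell Canton is at UTC+13:00.
05:30 Zelell Canton − 13h = 16:30 UTC (rolling into the previous day, 11 February 2025).
1 September 2024 is a Sunday, so the first Sunday is September 1 and the fourth is September 22.
1 February 2025 is a Saturday, so the first Friday is February 7 and the third is February 21.
At the standard offset (UTC−02:15), 16:30 UTC − 2h15m = 14:15 Ulvik standard time.
The standard-time date in Ulvik, February 11, 2025, lies within the daylight-saving period (22 September 2024 – 21 February 2025), so Ulvik is on daylight time, UTC−01:15.
16:30 UTC − 1h15m = 15:15 Ulvik.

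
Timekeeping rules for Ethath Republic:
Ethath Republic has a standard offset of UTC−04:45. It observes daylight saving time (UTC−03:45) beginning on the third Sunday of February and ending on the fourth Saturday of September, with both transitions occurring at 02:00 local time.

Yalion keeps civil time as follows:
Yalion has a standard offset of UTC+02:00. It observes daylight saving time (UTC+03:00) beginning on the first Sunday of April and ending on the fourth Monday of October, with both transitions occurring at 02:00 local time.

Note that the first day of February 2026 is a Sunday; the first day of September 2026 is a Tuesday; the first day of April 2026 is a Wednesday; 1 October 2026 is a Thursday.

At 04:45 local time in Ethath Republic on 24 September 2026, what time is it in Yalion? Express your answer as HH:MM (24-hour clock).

1 February 2026 is a Sunday, so the first Sunday is February 1 and the third is February 15.
1 September 2026 is a Tuesday, so the first Saturday is September 5 and the fourth is September 26.
24 September 2026 lies within the daylight-saving period (15 February – 26 September), so Ethath Republic is on daylight time, UTC−03:45.
04:45 Ethath Republic + 3h45m = 08:30 UTC.
1 April 2026 is a Wednesday, so the first Sunday is April 5.
1 October 2026 is a Thursday, so the first Monday is October 5 and the fourth is October 26.
At the standard offset (UTC+02:00), 08:30 UTC + 2h = 10:30 Yalion standard time.
Daylight saving runs 5 April – 26 October; the standard-time date in Yalion, 24 September 2026, is inside that window, so Yalion is at UTC+03:00.
08:30 UTC + 3h = 11:30 Yalion.

11:30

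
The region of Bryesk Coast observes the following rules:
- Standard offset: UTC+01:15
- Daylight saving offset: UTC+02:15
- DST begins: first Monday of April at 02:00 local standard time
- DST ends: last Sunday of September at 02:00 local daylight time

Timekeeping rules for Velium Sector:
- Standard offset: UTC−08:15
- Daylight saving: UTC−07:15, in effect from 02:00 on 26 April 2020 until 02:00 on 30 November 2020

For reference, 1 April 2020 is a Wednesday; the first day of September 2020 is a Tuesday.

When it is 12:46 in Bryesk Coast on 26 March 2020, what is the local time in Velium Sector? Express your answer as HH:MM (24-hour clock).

03:16

1 April 2020 is a Wednesday, so the first Monday is April 6.
1 September 2020 is a Tuesday, so Sundays fall on 6, 13, 20, 27; the last is September 27.
Daylight saving runs 6 April – 27 September; 26 March 2020 is outside that window, so Bryesk Coast is on standard time at UTC+01:15.
12:46 Bryesk Coast − 1h15m = 11:31 UTC.
At the standard offset (UTC−08:15), 11:31 UTC − 8h15m = 03:16 Velium Sector standard time.
The standard-time date in Velium Sector, 26 March 2020, is outside the daylight-saving period (26 April – 30 November), so Velium Sector is on standard time, UTC−08:15.
11:31 UTC − 8h15m = 03:16 Velium Sector.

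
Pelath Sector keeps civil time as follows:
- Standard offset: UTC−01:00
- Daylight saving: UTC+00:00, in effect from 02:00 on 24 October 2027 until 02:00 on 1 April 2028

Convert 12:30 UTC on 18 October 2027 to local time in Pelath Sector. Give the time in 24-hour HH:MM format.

At the standard offset (UTC−01:00), 12:30 UTC − 1h = 11:30 Pelath Sector standard time.
The standard-time date in Pelath Sector, 18 October 2027, does not fall between 24 October 2027 and 1 April 2028, so daylight saving is not in effect and Pelath Sector is at UTC−01:00.
12:30 UTC − 1h = 11:30 local.

11:30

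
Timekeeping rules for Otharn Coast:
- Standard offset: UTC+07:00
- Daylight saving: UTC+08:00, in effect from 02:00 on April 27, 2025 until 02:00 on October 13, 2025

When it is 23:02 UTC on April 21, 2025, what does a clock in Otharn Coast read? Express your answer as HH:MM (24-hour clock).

06:02

At the standard offset (UTC+07:00), 23:02 UTC + 7h = 06:02 Otharn Coast standard time (rolling into the next day, 22 April 2025).
The standard-time date in Otharn Coast, April 22, 2025, does not fall between 27 April and 13 October, so daylight saving is not in effect and Otharn Coast is at UTC+07:00.
23:02 UTC + 7h = 06:02 local (rolling into the next day, 22 April 2025).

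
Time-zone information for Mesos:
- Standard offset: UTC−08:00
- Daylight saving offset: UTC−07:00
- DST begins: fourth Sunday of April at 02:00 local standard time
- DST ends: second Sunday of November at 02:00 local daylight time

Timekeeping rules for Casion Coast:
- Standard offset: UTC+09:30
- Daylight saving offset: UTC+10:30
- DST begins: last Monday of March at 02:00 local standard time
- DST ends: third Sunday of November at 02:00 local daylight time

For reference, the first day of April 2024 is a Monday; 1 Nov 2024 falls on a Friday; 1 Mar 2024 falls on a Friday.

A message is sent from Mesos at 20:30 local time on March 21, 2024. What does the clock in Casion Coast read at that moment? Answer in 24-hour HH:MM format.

14:00

1 April 2024 is a Monday, so the first Sunday is April 7 and the fourth is April 28.
1 November 2024 is a Friday, so the first Sunday is November 3 and the second is November 10.
March 21, 2024 is outside the daylight-saving period (28 April – 10 November), so Mesos is on standard time, UTC−08:00.
20:30 Mesos + 8h = 04:30 UTC (rolling into the next day, 22 March 2024).
1 March 2024 is a Friday, so Mondays fall on 4, 11, 18, 25; the last is March 25.
1 November 2024 is a Friday, so the first Sunday is November 3 and the third is November 17.
At the standard offset (UTC+09:30), 04:30 UTC + 9h30m = 14:00 Casion Coast standard time.
The standard-time date in Casion Coast, March 22, 2024, is outside the daylight-saving period (25 March – 17 November), so Casion Coast is on standard time, UTC+09:30.
04:30 UTC + 9h30m = 14:00 Casion Coast.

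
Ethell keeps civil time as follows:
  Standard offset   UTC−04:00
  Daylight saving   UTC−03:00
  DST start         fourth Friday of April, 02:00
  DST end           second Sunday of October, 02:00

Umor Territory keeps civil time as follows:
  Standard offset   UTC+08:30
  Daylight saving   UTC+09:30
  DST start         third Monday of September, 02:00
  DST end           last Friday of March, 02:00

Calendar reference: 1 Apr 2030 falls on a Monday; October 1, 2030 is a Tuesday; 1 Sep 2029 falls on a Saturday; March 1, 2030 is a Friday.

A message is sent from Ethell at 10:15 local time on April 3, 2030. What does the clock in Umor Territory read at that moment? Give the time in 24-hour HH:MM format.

22:45

1 April 2030 is a Monday, so the first Friday is April 5 and the fourth is April 26.
1 October 2030 is a Tuesday, so the first Sunday is October 6 and the second is October 13.
April 3, 2030 does not fall between 26 April and 13 October, so daylight saving is not in effect and Ethell is at UTC−04:00.
10:15 Ethell + 4h = 14:15 UTC.
1 September 2029 is a Saturday, so the first Monday is September 3 and the third is September 17.
1 March 2030 is a Friday, so Fridays fall on 1, 8, 15, 22, 29; the last is March 29.
At the standard offset (UTC+08:30), 14:15 UTC + 8h30m = 22:45 Umor Territory standard time.
The standard-time date in Umor Territory, April 3, 2030, is outside the daylight-saving period (17 September 2029 – 29 March 2030), so Umor Territory is on standard time, UTC+08:30.
14:15 UTC + 8h30m = 22:45 Umor Territory.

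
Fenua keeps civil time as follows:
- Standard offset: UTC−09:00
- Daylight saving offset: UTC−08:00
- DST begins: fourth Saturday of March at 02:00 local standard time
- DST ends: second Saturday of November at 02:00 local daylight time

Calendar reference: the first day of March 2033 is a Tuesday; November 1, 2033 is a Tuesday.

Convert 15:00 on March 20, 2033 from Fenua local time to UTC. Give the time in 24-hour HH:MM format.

00:00

1 March 2033 is a Tuesday, so the first Saturday is March 5 and the fourth is March 26.
1 November 2033 is a Tuesday, so the first Saturday is November 5 and the second is November 12.
March 20, 2033 does not fall between 26 March and 12 November, so daylight saving is not in effect and Fenua is at UTC−09:00.
15:00 local + 9h = 00:00 UTC (rolling into the next day, 21 March 2033).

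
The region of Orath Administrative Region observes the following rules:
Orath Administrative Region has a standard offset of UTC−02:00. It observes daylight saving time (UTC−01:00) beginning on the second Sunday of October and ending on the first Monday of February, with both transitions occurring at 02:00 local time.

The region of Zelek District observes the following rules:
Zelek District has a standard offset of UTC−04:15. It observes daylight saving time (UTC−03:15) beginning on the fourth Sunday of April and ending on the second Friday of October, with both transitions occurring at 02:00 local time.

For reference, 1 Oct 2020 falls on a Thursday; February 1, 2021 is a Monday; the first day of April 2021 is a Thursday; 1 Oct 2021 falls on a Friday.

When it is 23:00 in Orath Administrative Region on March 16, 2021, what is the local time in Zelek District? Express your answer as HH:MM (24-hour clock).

20:45

1 October 2020 is a Thursday, so the first Sunday is October 4 and the second is October 11.
1 February 2021 is a Monday, so the first Monday is February 1.
Daylight saving runs 11 October 2020 – 1 February 2021; March 16, 2021 is outside that window, so Orath Administrative Region is on standard time at UTC−02:00.
23:00 Orath Administrative Region + 2h = 01:00 UTC (rolling into the next day, 17 March 2021).
1 April 2021 is a Thursday, so the first Sunday is April 4 and the fourth is April 25.
1 October 2021 is a Friday, so the first Friday is October 1 and the second is October 8.
At the standard offset (UTC−04:15), 01:00 UTC − 4h15m = 20:45 Zelek District standard time (rolling into the previous day, 16 March 2021).
The standard-time date in Zelek District, March 16, 2021, is outside the daylight-saving period (25 April – 8 October), so Zelek District is on standard time, UTC−04:15.
01:00 UTC − 4h15m = 20:45 Zelek District (rolling into the previous day, 16 March 2021).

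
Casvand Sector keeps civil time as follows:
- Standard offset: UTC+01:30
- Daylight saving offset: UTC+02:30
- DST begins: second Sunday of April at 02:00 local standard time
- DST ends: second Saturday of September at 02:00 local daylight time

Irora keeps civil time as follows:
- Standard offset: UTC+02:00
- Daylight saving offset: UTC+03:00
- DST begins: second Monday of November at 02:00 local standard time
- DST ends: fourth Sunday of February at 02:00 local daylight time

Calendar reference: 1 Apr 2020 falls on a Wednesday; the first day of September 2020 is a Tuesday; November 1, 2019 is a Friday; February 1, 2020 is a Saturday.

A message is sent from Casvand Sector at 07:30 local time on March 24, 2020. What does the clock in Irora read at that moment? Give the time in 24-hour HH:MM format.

1 April 2020 is a Wednesday, so the first Sunday is April 5 and the second is April 12.
1 September 2020 is a Tuesday, so the first Saturday is September 5 and the second is September 12.
March 24, 2020 is outside the daylight-saving period (12 April – 12 September), so Casvand Sector is on standard time, UTC+01:30.
07:30 Casvand Sector − 1h30m = 06:00 UTC.
1 November 2019 is a Friday, so the first Monday is November 4 and the second is November 11.
1 February 2020 is a Saturday, so the first Sunday is February 2 and the fourth is February 23.
At the standard offset (UTC+02:00), 06:00 UTC + 2h = 08:00 Irora standard time.
The standard-time date in Irora, March 24, 2020, does not fall between 11 November 2019 and 23 February 2020, so daylight saving is not in effect and Irora is at UTC+02:00.
06:00 UTC + 2h = 08:00 Irora.

08:00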